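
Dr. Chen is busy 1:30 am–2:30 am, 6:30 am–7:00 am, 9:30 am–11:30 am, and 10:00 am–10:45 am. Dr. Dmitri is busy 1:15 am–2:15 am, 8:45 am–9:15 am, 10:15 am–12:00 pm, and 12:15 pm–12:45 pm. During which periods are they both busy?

1:30 am-2:15 am, 10:15 am-11:30 am

A, merged: 1:30 am-2:30 am, 6:30 am-7:00 am, 9:30 am-11:30 am.
1:30 am-2:30 am overlaps B on 1:30 am-2:15 am.
6:30 am-7:00 am falls entirely outside B.
9:30 am-11:30 am overlaps B on 10:15 am-11:30 am.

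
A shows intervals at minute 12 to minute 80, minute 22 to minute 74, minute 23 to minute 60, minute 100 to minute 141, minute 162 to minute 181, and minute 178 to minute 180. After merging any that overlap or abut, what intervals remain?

minute 22 to minute 74 overlaps/touches minute 12 to minute 80 → extend to minute 12 to minute 80.
minute 23 to minute 60 overlaps/touches minute 12 to minute 80 → extend to minute 12 to minute 80.
minute 100 to minute 141 is disjoint → start new block.
minute 162 to minute 181 is disjoint → start new block.
minute 178 to minute 180 overlaps/touches minute 162 to minute 181 → extend to minute 162 to minute 181.

minute 12 to minute 80, minute 100 to minute 141, minute 162 to minute 181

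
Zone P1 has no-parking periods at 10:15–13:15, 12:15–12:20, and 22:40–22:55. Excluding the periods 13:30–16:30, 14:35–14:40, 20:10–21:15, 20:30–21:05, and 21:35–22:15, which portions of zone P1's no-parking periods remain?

A, merged: 10:15–13:15, 22:40–22:55.
B, merged: 13:30–16:30, 20:10–21:15, 21:35–22:15.
10:15–13:15: no B overlap → unchanged.
22:40–22:55: no B overlap → unchanged.

10:15–13:15, 22:40–22:55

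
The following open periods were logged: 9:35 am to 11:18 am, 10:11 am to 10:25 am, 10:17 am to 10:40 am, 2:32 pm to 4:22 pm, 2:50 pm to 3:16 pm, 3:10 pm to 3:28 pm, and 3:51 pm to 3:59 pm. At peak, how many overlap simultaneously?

Sweep endpoints in order; track running count of active intervals.
Peak of 3 reached at 10:17 am.

3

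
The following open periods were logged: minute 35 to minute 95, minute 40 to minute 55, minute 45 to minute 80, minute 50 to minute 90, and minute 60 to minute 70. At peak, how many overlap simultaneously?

At minute 50, 4 of the intervals are simultaneously active.
No point has more.

4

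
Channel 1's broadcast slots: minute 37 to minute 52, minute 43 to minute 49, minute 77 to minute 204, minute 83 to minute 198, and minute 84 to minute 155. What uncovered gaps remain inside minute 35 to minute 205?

Covered (merged): minute 37 to minute 52, minute 77 to minute 204.
Gaps within minute 35 to minute 205: minute 35 to minute 37, minute 52 to minute 77, minute 204 to minute 205.

minute 35 to minute 37, minute 52 to minute 77, minute 204 to minute 205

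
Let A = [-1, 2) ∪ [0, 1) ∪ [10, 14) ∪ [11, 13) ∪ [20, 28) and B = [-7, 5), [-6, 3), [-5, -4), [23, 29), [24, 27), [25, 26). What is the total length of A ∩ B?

First set merges to [-1, 2), [10, 14), [20, 28).
Second set merges to [-7, 5), [23, 29).
A ∩ B = [-1, 2), [23, 28).
Total: 3 + 5 = 8.

8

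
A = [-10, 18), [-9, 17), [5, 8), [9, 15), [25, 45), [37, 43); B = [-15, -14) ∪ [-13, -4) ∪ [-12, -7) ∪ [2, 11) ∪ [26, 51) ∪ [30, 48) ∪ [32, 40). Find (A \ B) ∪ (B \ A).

[-15, -14) ∪ [-13, -10) ∪ [-4, 2) ∪ [11, 18) ∪ [25, 26) ∪ [45, 51)

Merge the first list: [-10, 18), [25, 45).
Merge the second list: [-15, -14), [-13, -4), [2, 11), [26, 51).
A but not B: [-4, 2), [11, 18), [25, 26).
B but not A: [-15, -14), [-13, -10), [45, 51).
Combining gives A △ B.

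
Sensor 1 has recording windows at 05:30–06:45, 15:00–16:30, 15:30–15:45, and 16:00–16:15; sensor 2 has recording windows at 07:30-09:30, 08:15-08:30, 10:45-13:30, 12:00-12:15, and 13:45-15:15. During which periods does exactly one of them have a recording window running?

05:30–06:45, 07:30–09:30, 10:45–13:30, 13:45–15:00, 15:15–16:30

First set merges to 05:30–06:45, 15:00–16:30.
Second set merges to 07:30–09:30, 10:45–13:30, 13:45–15:15.
A \ B = 05:30–06:45, 15:15–16:30.
B \ A = 07:30–09:30, 10:45–13:30, 13:45–15:00.
Union of the two gives the symmetric difference.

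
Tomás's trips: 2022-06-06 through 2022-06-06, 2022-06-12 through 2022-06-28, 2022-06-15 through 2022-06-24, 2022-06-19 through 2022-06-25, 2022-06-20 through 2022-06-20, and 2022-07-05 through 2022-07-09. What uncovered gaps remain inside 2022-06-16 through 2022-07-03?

After merging, the occupied span is 2022-06-06 through 2022-06-06, 2022-06-12 through 2022-06-28, 2022-07-05 through 2022-07-09.
Gaps within 2022-06-16 through 2022-07-03: 2022-06-29 through 2022-07-03.

2022-06-29 through 2022-07-03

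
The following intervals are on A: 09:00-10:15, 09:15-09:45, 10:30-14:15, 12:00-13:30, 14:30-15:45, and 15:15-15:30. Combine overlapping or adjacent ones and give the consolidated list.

09:15-09:45 overlaps/touches 09:00-10:15 → extend to 09:00-10:15.
10:30-14:15 is disjoint → start new block.
12:00-13:30 overlaps/touches 10:30-14:15 → extend to 10:30-14:15.
14:30-15:45 is disjoint → start new block.
15:15-15:30 overlaps/touches 14:30-15:45 → extend to 14:30-15:45.

09:00-10:15, 10:30-14:15, 14:30-15:45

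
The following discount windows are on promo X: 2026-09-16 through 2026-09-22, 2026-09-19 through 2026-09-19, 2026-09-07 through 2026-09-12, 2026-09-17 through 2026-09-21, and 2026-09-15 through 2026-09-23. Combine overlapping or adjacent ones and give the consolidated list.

2026-09-07 through 2026-09-12, 2026-09-15 through 2026-09-23

Sort by start: 2026-09-07 through 2026-09-12, 2026-09-15 through 2026-09-23, 2026-09-16 through 2026-09-22, 2026-09-17 through 2026-09-21, 2026-09-19 through 2026-09-19.
2026-09-15 through 2026-09-23 is disjoint → start new block.
2026-09-16 through 2026-09-22 overlaps/touches 2026-09-15 through 2026-09-23 → extend to 2026-09-15 through 2026-09-23.
2026-09-17 through 2026-09-21 overlaps/touches 2026-09-15 through 2026-09-23 → extend to 2026-09-15 through 2026-09-23.
2026-09-19 through 2026-09-19 overlaps/touches 2026-09-15 through 2026-09-23 → extend to 2026-09-15 through 2026-09-23.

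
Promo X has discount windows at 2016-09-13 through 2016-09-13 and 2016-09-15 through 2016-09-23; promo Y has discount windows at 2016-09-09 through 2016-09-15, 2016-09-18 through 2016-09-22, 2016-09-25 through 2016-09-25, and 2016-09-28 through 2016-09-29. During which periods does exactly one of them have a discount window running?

2016-09-09 through 2016-09-12, 2016-09-14 through 2016-09-14, 2016-09-16 through 2016-09-17, 2016-09-23 through 2016-09-23, 2016-09-25 through 2016-09-25, 2016-09-28 through 2016-09-29

Only in the first: 2016-09-16 through 2016-09-17, 2016-09-23 through 2016-09-23.
Only in the second: 2016-09-09 through 2016-09-12, 2016-09-14 through 2016-09-14, 2016-09-25 through 2016-09-25, 2016-09-28 through 2016-09-29.
Together these are the periods covered by exactly one.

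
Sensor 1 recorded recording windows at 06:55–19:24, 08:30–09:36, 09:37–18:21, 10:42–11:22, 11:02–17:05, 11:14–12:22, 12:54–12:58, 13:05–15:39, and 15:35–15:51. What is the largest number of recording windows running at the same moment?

5

Walk the sorted start/end points keeping a running depth.
The depth first hits 5 at 11:14.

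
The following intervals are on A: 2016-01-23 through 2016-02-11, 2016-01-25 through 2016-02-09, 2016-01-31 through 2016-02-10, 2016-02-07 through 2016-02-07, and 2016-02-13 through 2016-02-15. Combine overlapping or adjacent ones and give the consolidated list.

2016-01-25 through 2016-02-09 overlaps/touches 2016-01-23 through 2016-02-11 → extend to 2016-01-23 through 2016-02-11.
2016-01-31 through 2016-02-10 overlaps/touches 2016-01-23 through 2016-02-11 → extend to 2016-01-23 through 2016-02-11.
2016-02-07 through 2016-02-07 overlaps/touches 2016-01-23 through 2016-02-11 → extend to 2016-01-23 through 2016-02-11.
2016-02-13 through 2016-02-15 is disjoint → start new block.

2016-01-23 through 2016-02-11, 2016-02-13 through 2016-02-15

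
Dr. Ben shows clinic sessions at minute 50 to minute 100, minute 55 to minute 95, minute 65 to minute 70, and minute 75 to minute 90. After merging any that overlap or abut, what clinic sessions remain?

minute 55 to minute 95 overlaps/touches minute 50 to minute 100 → extend to minute 50 to minute 100.
minute 65 to minute 70 overlaps/touches minute 50 to minute 100 → extend to minute 50 to minute 100.
minute 75 to minute 90 overlaps/touches minute 50 to minute 100 → extend to minute 50 to minute 100.

minute 50 to minute 100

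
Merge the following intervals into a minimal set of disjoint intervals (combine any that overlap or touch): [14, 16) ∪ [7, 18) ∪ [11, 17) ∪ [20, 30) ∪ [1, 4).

Sort by start: [1, 4), [7, 18), [11, 17), [14, 16), [20, 30).
[7, 18) is disjoint → start new block.
[11, 17) overlaps/touches [7, 18) → extend to [7, 18).
[14, 16) overlaps/touches [7, 18) → extend to [7, 18).
[20, 30) is disjoint → start new block.

[1, 4) ∪ [7, 18) ∪ [20, 30)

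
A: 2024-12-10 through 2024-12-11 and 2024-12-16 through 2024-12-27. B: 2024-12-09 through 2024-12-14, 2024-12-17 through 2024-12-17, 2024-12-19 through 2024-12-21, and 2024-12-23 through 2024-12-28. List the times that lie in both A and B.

2024-12-10 through 2024-12-11, 2024-12-17 through 2024-12-17, 2024-12-19 through 2024-12-21, 2024-12-23 through 2024-12-27

2024-12-10 through 2024-12-11 ∩ B → 2024-12-10 through 2024-12-11.
2024-12-16 through 2024-12-27 ∩ B → 2024-12-17 through 2024-12-17, 2024-12-19 through 2024-12-21, 2024-12-23 through 2024-12-27.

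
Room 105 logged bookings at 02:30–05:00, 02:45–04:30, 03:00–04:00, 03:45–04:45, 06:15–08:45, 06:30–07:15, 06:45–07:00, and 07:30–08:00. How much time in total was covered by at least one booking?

5 h

Merged: 02:30–05:00, 06:15–08:45.
Lengths: 2 h 30 min + 2 h 30 min = 5 h.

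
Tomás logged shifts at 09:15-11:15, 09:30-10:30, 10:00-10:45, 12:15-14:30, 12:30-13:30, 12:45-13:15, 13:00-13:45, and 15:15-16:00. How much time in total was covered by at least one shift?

Merged: 09:15–11:15, 12:15–14:30, 15:15–16:00.
Lengths: 2 h + 2 h 15 min + 45 min = 5 h.

5 h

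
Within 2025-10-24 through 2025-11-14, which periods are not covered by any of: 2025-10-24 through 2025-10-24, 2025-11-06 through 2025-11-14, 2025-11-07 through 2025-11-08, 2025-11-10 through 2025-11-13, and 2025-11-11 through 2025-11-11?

The merged coverage is 2025-10-24 through 2025-10-24, 2025-11-06 through 2025-11-14.
Uncovered inside 2025-10-24 through 2025-11-14: 2025-10-25 through 2025-11-05.

2025-10-25 through 2025-11-05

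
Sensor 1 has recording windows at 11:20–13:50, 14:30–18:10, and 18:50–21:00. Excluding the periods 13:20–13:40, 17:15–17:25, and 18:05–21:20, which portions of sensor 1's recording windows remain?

11:20–13:20, 13:40–13:50, 14:30–17:15, 17:25–18:05

11:20–13:50 minus B → 11:20–13:20, 13:40–13:50.
14:30–18:10 minus B → 14:30–17:15, 17:25–18:05.
18:50–21:00: fully covered by B → removed.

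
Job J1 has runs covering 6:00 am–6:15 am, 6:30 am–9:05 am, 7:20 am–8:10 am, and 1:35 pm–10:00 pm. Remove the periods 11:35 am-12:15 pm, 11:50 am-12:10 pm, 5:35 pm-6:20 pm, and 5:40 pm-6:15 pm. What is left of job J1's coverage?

Merge the first list: 6:00 am–6:15 am, 6:30 am–9:05 am, 1:35 pm–10:00 pm.
Merge the second list: 11:35 am–12:15 pm, 5:35 pm–6:20 pm.
6:00 am–6:15 am: no B overlap → unchanged.
6:30 am–9:05 am: no B overlap → unchanged.
1:35 pm–10:00 pm minus B → 1:35 pm–5:35 pm, 6:20 pm–10:00 pm.

6:00 am–6:15 am, 6:30 am–9:05 am, 1:35 pm–5:35 pm, 6:20 pm–10:00 pm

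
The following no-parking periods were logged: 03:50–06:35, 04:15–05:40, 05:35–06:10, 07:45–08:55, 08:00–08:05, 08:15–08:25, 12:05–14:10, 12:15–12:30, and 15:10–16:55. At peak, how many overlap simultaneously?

Sweep endpoints in order; track running count of active intervals.
Peak of 3 reached at 05:35.

3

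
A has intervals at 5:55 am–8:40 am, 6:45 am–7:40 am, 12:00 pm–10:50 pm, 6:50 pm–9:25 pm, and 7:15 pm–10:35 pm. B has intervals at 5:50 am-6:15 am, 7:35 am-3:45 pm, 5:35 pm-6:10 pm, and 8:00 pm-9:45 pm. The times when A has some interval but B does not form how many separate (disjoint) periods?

4

A, merged: 5:55 am–8:40 am, 12:00 pm–10:50 pm.
A \ B = 6:15 am–7:35 am, 3:45 pm–5:35 pm, 6:10 pm–8:00 pm, 9:45 pm–10:50 pm.
That is 4 disjoint pieces.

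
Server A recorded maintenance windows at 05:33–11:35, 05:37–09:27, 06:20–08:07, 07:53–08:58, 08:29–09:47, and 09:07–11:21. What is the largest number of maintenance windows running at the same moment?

4

Walk the sorted start/end points keeping a running depth.
The depth first hits 4 at 07:53.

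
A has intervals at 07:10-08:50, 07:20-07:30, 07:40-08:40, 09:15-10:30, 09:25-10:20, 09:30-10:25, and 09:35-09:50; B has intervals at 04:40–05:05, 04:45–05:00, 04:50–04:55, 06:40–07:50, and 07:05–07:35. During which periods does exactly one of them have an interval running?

First set merges to 07:10-08:50, 09:15-10:30.
Second set merges to 04:40-05:05, 06:40-07:50.
A \ B = 07:50-08:50, 09:15-10:30.
B \ A = 04:40-05:05, 06:40-07:10.
Union of the two gives the symmetric difference.

04:40-05:05, 06:40-07:10, 07:50-08:50, 09:15-10:30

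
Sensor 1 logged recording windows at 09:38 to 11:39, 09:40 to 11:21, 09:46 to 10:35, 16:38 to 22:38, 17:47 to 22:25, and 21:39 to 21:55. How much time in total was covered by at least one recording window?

Merged: 09:38–11:39, 16:38–22:38.
Lengths: 2 h 1 min + 6 h = 8 h 1 min.

8 h 1 min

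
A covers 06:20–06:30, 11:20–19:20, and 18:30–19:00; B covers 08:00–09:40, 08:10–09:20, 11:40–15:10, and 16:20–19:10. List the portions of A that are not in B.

First set merges to 06:20–06:30, 11:20–19:20.
Second set merges to 08:00–09:40, 11:40–15:10, 16:20–19:10.
06:20–06:30 is untouched.
11:20–19:20 with B removed leaves 11:20–11:40, 15:10–16:20, 19:10–19:20.

06:20–06:30, 11:20–11:40, 15:10–16:20, 19:10–19:20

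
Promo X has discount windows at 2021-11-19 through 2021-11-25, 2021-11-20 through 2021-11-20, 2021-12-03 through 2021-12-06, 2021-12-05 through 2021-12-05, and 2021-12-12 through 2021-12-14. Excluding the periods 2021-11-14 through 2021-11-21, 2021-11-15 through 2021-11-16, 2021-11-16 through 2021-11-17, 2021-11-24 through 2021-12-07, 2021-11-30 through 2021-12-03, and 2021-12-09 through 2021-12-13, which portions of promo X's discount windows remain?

2021-11-22 through 2021-11-23, 2021-12-14 through 2021-12-14

First set merges to 2021-11-19 through 2021-11-25, 2021-12-03 through 2021-12-06, 2021-12-12 through 2021-12-14.
Second set merges to 2021-11-14 through 2021-11-21, 2021-11-24 through 2021-12-07, 2021-12-09 through 2021-12-13.
2021-11-19 through 2021-11-25 minus B → 2021-11-22 through 2021-11-23.
2021-12-03 through 2021-12-06: fully covered by B → removed.
2021-12-12 through 2021-12-14 minus B → 2021-12-14 through 2021-12-14.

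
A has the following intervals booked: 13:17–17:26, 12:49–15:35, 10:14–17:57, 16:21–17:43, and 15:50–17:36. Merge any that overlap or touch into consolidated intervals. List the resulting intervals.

Sort by start: 10:14–17:57, 12:49–15:35, 13:17–17:26, 15:50–17:36, 16:21–17:43.
12:49–15:35 overlaps/touches 10:14–17:57 → extend to 10:14–17:57.
13:17–17:26 overlaps/touches 10:14–17:57 → extend to 10:14–17:57.
15:50–17:36 overlaps/touches 10:14–17:57 → extend to 10:14–17:57.
16:21–17:43 overlaps/touches 10:14–17:57 → extend to 10:14–17:57.

10:14–17:57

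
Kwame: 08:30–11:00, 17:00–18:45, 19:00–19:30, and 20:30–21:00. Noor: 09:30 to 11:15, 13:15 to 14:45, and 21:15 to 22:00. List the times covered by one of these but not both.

08:30-09:30, 11:00-11:15, 13:15-14:45, 17:00-18:45, 19:00-19:30, 20:30-21:00, 21:15-22:00

A \ B = 08:30-09:30, 17:00-18:45, 19:00-19:30, 20:30-21:00.
B \ A = 11:00-11:15, 13:15-14:45, 21:15-22:00.
Union of the two gives the symmetric difference.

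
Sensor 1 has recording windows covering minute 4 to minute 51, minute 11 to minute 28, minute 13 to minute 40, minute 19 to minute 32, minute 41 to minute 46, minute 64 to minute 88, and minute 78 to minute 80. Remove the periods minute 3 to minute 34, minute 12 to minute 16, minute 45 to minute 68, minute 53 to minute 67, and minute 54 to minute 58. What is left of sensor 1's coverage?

minute 34 to minute 45, minute 68 to minute 88

Merge the first list: minute 4 to minute 51, minute 64 to minute 88.
Merge the second list: minute 3 to minute 34, minute 45 to minute 68.
minute 4 to minute 51 minus B → minute 34 to minute 45.
minute 64 to minute 88 minus B → minute 68 to minute 88.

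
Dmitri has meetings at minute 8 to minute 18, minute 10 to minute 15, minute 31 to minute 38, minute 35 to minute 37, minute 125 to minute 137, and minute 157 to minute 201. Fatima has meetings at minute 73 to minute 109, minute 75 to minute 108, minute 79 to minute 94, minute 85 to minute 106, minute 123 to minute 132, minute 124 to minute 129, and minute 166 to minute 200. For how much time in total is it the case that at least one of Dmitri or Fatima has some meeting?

111 minutes

First set merges to minute 8 to minute 18, minute 31 to minute 38, minute 125 to minute 137, minute 157 to minute 201.
Second set merges to minute 73 to minute 109, minute 123 to minute 132, minute 166 to minute 200.
A ∪ B = minute 8 to minute 18, minute 31 to minute 38, minute 73 to minute 109, minute 123 to minute 137, minute 157 to minute 201.
Total: 10 minutes + 7 minutes + 36 minutes + 14 minutes + 44 minutes = 111 minutes.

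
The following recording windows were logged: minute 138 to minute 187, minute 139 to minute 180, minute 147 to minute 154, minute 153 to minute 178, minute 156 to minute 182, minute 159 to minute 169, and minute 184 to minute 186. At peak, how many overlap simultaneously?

5

Sweep endpoints in order; track running count of active intervals.
Peak of 5 reached at minute 159.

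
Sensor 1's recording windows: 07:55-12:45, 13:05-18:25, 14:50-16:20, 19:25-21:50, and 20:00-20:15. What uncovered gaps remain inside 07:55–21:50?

12:45-13:05, 18:25-19:25

Covered (merged): 07:55-12:45, 13:05-18:25, 19:25-21:50.
Complement within 07:55-21:50: 12:45-13:05, 18:25-19:25.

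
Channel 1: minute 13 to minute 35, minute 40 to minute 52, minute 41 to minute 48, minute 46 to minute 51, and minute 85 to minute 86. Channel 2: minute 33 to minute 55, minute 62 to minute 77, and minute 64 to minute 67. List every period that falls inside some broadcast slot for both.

minute 33 to minute 35, minute 40 to minute 52

A, merged: minute 13 to minute 35, minute 40 to minute 52, minute 85 to minute 86.
B, merged: minute 33 to minute 55, minute 62 to minute 77.
minute 13 to minute 35 meets the second set on minute 33 to minute 35.
minute 40 to minute 52 meets the second set on minute 40 to minute 52.
minute 85 to minute 86: no overlap with the second set.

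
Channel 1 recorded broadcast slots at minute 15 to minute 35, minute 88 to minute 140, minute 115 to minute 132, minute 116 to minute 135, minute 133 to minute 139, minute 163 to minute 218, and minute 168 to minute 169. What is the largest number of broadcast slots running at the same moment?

At minute 116, 3 of the intervals are simultaneously active.
No point has more.

3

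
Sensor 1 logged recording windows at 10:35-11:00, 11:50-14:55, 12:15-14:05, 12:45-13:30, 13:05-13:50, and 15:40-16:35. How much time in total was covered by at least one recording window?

4 h 25 min

Merged: 10:35–11:00, 11:50–14:55, 15:40–16:35.
Lengths: 25 min + 3 h 5 min + 55 min = 4 h 25 min.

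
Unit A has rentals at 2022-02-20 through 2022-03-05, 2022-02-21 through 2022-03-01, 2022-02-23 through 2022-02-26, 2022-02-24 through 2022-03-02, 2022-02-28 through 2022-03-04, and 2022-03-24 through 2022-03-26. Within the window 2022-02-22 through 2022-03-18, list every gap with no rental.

2022-03-06 through 2022-03-18

Covered (merged): 2022-02-20 through 2022-03-05, 2022-03-24 through 2022-03-26.
Complement within 2022-02-22 through 2022-03-18: 2022-03-06 through 2022-03-18.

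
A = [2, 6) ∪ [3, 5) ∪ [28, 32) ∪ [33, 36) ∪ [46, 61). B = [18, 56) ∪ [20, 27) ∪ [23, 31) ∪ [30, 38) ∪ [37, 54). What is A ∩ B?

[28, 32) ∪ [33, 36) ∪ [46, 56)

Merge the first list: [2, 6), [28, 32), [33, 36), [46, 61).
Merge the second list: [18, 56).
[2, 6) meets no B interval.
[28, 32) ∩ B → [28, 32).
[33, 36) ∩ B → [33, 36).
[46, 61) ∩ B → [46, 56).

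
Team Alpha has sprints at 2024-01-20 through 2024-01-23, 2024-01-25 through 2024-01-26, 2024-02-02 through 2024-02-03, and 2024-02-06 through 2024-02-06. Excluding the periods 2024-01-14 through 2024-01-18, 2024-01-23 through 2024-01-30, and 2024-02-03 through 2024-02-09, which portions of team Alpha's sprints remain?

2024-01-20 through 2024-01-23 minus B → 2024-01-20 through 2024-01-22.
2024-01-25 through 2024-01-26: fully covered by B → removed.
2024-02-02 through 2024-02-03 minus B → 2024-02-02 through 2024-02-02.
2024-02-06 through 2024-02-06: fully covered by B → removed.

2024-01-20 through 2024-01-22, 2024-02-02 through 2024-02-02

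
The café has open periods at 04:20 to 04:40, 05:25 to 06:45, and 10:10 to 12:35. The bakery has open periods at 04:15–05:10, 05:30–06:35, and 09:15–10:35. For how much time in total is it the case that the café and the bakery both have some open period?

1 h 50 min

A ∩ B = 04:20-04:40, 05:30-06:35, 10:10-10:35.
Total: 20 min + 1 h 5 min + 25 min = 1 h 50 min.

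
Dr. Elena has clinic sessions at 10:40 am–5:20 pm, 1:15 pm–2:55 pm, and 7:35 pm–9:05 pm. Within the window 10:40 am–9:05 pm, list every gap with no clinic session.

After merging, the occupied span is 10:40 am–5:20 pm, 7:35 pm–9:05 pm.
Uncovered inside 10:40 am–9:05 pm: 5:20 pm–7:35 pm.

5:20 pm–7:35 pm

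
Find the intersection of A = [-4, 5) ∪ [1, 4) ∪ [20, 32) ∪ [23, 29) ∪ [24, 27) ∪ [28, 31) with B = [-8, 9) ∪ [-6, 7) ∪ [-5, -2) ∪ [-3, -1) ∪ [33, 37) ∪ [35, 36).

A, merged: [-4, 5), [20, 32).
B, merged: [-8, 9), [33, 37).
[-4, 5) overlaps B on [-4, 5).
[20, 32) falls entirely outside B.

[-4, 5)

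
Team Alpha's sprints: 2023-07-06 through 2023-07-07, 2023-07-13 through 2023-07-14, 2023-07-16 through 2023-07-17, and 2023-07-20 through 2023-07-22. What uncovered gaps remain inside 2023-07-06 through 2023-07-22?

After merging, the occupied span is 2023-07-06 through 2023-07-07, 2023-07-13 through 2023-07-14, 2023-07-16 through 2023-07-17, 2023-07-20 through 2023-07-22.
Complement within 2023-07-06 through 2023-07-22: 2023-07-08 through 2023-07-12, 2023-07-15 through 2023-07-15, 2023-07-18 through 2023-07-19.

2023-07-08 through 2023-07-12, 2023-07-15 through 2023-07-15, 2023-07-18 through 2023-07-19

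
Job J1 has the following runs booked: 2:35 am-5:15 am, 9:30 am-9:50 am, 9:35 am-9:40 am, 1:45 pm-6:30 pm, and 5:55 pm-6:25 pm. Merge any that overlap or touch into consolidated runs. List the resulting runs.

9:30 am-9:50 am is disjoint → start new block.
9:35 am-9:40 am overlaps/touches 9:30 am-9:50 am → extend to 9:30 am-9:50 am.
1:45 pm-6:30 pm is disjoint → start new block.
5:55 pm-6:25 pm overlaps/touches 1:45 pm-6:30 pm → extend to 1:45 pm-6:30 pm.

2:35 am-5:15 am, 9:30 am-9:50 am, 1:45 pm-6:30 pm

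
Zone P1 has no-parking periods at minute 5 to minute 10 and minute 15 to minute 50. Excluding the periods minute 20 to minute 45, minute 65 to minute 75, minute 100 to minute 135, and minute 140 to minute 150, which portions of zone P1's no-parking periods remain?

minute 5 to minute 10, minute 15 to minute 20, minute 45 to minute 50

minute 5 to minute 10: no B overlap → unchanged.
minute 15 to minute 50 minus B → minute 15 to minute 20, minute 45 to minute 50.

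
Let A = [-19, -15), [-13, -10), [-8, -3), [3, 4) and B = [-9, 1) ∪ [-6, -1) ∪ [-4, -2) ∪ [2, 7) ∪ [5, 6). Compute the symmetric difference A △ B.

Second set merges to [-9, 1), [2, 7).
Only in the first: [-19, -15), [-13, -10).
Only in the second: [-9, -8), [-3, 1), [2, 3), [4, 7).
Together these are the periods covered by exactly one.

[-19, -15) ∪ [-13, -10) ∪ [-9, -8) ∪ [-3, 1) ∪ [2, 3) ∪ [4, 7)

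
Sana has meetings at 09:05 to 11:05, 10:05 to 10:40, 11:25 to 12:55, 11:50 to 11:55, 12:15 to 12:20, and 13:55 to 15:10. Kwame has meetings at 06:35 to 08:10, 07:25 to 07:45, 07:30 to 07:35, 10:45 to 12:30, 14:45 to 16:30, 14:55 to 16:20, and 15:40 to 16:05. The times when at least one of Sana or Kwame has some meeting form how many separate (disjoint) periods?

A, merged: 09:05–11:05, 11:25–12:55, 13:55–15:10.
B, merged: 06:35–08:10, 10:45–12:30, 14:45–16:30.
A ∪ B = 06:35–08:10, 09:05–12:55, 13:55–16:30.
That is 3 disjoint pieces.

3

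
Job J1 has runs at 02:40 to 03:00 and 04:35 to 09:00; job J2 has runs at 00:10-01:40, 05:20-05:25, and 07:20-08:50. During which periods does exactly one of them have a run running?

Only in the first: 02:40-03:00, 04:35-05:20, 05:25-07:20, 08:50-09:00.
Only in the second: 00:10-01:40.
Together these are the periods covered by exactly one.

00:10-01:40, 02:40-03:00, 04:35-05:20, 05:25-07:20, 08:50-09:00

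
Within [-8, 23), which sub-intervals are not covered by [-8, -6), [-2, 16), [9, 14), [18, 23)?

Covered (merged): [-8, -6), [-2, 16), [18, 23).
Uncovered inside [-8, 23): [-6, -2), [16, 18).

[-6, -2) ∪ [16, 18)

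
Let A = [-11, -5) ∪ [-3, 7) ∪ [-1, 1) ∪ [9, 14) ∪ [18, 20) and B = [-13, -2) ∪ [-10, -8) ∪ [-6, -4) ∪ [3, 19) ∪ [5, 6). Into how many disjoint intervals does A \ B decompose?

A, merged: [-11, -5), [-3, 7), [9, 14), [18, 20).
B, merged: [-13, -2), [3, 19).
A \ B = [-2, 3), [19, 20).
That is 2 disjoint pieces.

2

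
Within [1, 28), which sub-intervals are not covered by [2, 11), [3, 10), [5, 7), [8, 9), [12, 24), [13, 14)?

After merging, the occupied span is [2, 11), [12, 24).
Uncovered inside [1, 28): [1, 2), [11, 12), [24, 28).

[1, 2) ∪ [11, 12) ∪ [24, 28)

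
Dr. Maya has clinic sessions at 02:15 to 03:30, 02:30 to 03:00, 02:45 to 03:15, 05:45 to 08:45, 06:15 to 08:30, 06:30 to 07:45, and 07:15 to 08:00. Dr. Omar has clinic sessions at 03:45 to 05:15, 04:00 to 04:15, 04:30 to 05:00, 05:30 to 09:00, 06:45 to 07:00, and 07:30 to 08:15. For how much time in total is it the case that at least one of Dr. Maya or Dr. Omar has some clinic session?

Merge the first list: 02:15–03:30, 05:45–08:45.
Merge the second list: 03:45–05:15, 05:30–09:00.
A ∪ B = 02:15–03:30, 03:45–05:15, 05:30–09:00.
Total: 1 h 15 min + 1 h 30 min + 3 h 30 min = 6 h 15 min.

6 h 15 min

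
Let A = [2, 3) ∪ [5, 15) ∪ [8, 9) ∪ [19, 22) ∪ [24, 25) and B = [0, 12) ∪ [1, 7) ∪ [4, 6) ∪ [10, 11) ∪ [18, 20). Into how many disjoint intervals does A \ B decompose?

3

A, merged: [2, 3), [5, 15), [19, 22), [24, 25).
B, merged: [0, 12), [18, 20).
A \ B = [12, 15), [20, 22), [24, 25).
That is 3 disjoint pieces.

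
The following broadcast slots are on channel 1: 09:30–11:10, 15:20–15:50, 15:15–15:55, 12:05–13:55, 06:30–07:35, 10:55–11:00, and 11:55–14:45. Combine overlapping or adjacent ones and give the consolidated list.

06:30–07:35, 09:30–11:10, 11:55–14:45, 15:15–15:55

Sort by start: 06:30–07:35, 09:30–11:10, 10:55–11:00, 11:55–14:45, 12:05–13:55, 15:15–15:55, 15:20–15:50.
09:30–11:10 is disjoint → start new block.
10:55–11:00 overlaps/touches 09:30–11:10 → extend to 09:30–11:10.
11:55–14:45 is disjoint → start new block.
12:05–13:55 overlaps/touches 11:55–14:45 → extend to 11:55–14:45.
15:15–15:55 is disjoint → start new block.
15:20–15:50 overlaps/touches 15:15–15:55 → extend to 15:15–15:55.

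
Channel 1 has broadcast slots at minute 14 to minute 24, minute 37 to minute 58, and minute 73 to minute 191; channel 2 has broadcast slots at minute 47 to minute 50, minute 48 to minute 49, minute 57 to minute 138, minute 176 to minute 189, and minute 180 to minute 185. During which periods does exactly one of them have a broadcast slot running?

B, merged: minute 47 to minute 50, minute 57 to minute 138, minute 176 to minute 189.
A but not B: minute 14 to minute 24, minute 37 to minute 47, minute 50 to minute 57, minute 138 to minute 176, minute 189 to minute 191.
B but not A: minute 58 to minute 73.
Combining gives A △ B.

minute 14 to minute 24, minute 37 to minute 47, minute 50 to minute 57, minute 58 to minute 73, minute 138 to minute 176, minute 189 to minute 191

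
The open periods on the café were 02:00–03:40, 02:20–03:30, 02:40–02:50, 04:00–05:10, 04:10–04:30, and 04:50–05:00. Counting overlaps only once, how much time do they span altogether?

Merged: 02:00–03:40, 04:00–05:10.
Lengths: 1 h 40 min + 1 h 10 min = 2 h 50 min.

2 h 50 min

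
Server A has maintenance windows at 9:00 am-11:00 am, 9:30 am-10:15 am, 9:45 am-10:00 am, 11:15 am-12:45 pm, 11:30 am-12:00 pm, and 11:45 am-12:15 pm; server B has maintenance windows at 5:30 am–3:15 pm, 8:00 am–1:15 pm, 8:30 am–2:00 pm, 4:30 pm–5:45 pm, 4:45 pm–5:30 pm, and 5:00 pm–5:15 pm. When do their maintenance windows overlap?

9:00 am–11:00 am, 11:15 am–12:45 pm

First set merges to 9:00 am–11:00 am, 11:15 am–12:45 pm.
Second set merges to 5:30 am–3:15 pm, 4:30 pm–5:45 pm.
9:00 am–11:00 am overlaps B on 9:00 am–11:00 am.
11:15 am–12:45 pm overlaps B on 11:15 am–12:45 pm.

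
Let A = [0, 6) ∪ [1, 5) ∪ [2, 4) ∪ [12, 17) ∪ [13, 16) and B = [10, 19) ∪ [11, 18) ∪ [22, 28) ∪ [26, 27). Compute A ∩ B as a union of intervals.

[12, 17)

Merge the first list: [0, 6), [12, 17).
Merge the second list: [10, 19), [22, 28).
[0, 6) meets no B interval.
[12, 17) ∩ B → [12, 17).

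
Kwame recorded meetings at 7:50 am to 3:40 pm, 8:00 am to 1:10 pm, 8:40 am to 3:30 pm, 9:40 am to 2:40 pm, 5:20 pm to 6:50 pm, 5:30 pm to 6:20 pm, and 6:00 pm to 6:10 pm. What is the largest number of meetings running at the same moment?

4

At 9:40 am, 4 of the intervals are simultaneously active.
No point has more.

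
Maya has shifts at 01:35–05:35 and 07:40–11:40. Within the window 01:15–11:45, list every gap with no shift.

Covered (merged): 01:35–05:35, 07:40–11:40.
Gaps within 01:15–11:45: 01:15–01:35, 05:35–07:40, 11:40–11:45.

01:15–01:35, 05:35–07:40, 11:40–11:45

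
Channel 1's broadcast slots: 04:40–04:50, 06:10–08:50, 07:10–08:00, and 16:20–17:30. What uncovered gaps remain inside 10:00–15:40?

10:00–15:40

The merged coverage is 04:40–04:50, 06:10–08:50, 16:20–17:30.
Gaps within 10:00–15:40: 10:00–15:40.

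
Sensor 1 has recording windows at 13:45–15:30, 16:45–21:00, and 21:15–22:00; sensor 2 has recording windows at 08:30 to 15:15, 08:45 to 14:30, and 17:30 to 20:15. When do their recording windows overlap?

13:45–15:15, 17:30–20:15

B, merged: 08:30–15:15, 17:30–20:15.
13:45–15:30 meets the second set on 13:45–15:15.
16:45–21:00 meets the second set on 17:30–20:15.
21:15–22:00: no overlap with the second set.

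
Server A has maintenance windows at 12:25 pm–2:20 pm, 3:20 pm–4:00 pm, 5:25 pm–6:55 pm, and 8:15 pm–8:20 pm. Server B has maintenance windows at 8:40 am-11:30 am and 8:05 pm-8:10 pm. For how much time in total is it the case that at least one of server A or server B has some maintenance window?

7 h 5 min

A ∪ B = 8:40 am–11:30 am, 12:25 pm–2:20 pm, 3:20 pm–4:00 pm, 5:25 pm–6:55 pm, 8:05 pm–8:10 pm, 8:15 pm–8:20 pm.
Total: 2 h 50 min + 1 h 55 min + 40 min + 1 h 30 min + 5 min + 5 min = 7 h 5 min.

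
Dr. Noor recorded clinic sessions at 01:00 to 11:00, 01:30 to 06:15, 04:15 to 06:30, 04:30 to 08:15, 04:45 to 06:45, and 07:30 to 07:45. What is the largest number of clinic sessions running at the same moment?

Sweep endpoints in order; track running count of active intervals.
Peak of 5 reached at 04:45.

5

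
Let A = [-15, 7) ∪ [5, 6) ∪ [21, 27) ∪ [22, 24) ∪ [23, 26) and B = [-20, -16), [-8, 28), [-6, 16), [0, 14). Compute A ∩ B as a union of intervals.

[-8, 7) ∪ [21, 27)

Merge the first list: [-15, 7), [21, 27).
Merge the second list: [-20, -16), [-8, 28).
[-15, 7) overlaps B on [-8, 7).
[21, 27) overlaps B on [21, 27).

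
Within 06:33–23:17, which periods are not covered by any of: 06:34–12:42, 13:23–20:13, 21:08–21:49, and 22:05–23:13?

06:33–06:34, 12:42–13:23, 20:13–21:08, 21:49–22:05, 23:13–23:17

The merged coverage is 06:34–12:42, 13:23–20:13, 21:08–21:49, 22:05–23:13.
Complement within 06:33–23:17: 06:33–06:34, 12:42–13:23, 20:13–21:08, 21:49–22:05, 23:13–23:17.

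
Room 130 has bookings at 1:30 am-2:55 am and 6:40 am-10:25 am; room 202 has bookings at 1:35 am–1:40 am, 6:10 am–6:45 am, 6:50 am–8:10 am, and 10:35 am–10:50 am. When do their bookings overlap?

1:35 am–1:40 am, 6:40 am–6:45 am, 6:50 am–8:10 am

1:30 am–2:55 am ∩ B → 1:35 am–1:40 am.
6:40 am–10:25 am ∩ B → 6:40 am–6:45 am, 6:50 am–8:10 am.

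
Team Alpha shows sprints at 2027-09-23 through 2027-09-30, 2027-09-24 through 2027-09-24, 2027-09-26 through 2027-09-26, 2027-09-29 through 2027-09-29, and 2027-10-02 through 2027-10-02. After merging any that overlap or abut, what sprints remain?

2027-09-24 through 2027-09-24 overlaps/touches 2027-09-23 through 2027-09-30 → extend to 2027-09-23 through 2027-09-30.
2027-09-26 through 2027-09-26 overlaps/touches 2027-09-23 through 2027-09-30 → extend to 2027-09-23 through 2027-09-30.
2027-09-29 through 2027-09-29 overlaps/touches 2027-09-23 through 2027-09-30 → extend to 2027-09-23 through 2027-09-30.
2027-10-02 through 2027-10-02 is disjoint → start new block.

2027-09-23 through 2027-09-30, 2027-10-02 through 2027-10-02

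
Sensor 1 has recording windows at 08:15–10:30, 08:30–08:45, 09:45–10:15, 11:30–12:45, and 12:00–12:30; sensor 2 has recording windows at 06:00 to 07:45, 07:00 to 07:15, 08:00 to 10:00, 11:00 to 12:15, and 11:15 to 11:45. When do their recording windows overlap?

First set merges to 08:15-10:30, 11:30-12:45.
Second set merges to 06:00-07:45, 08:00-10:00, 11:00-12:15.
08:15-10:30 overlaps B on 08:15-10:00.
11:30-12:45 overlaps B on 11:30-12:15.

08:15-10:00, 11:30-12:15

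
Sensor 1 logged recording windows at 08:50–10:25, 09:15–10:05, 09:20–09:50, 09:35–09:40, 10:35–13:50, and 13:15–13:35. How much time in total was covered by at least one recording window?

4 h 50 min

Merged: 08:50–10:25, 10:35–13:50.
Lengths: 1 h 35 min + 3 h 15 min = 4 h 50 min.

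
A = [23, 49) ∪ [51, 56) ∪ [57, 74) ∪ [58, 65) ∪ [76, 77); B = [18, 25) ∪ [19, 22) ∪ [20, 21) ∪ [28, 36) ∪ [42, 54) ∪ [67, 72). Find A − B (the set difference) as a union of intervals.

[25, 28) ∪ [36, 42) ∪ [54, 56) ∪ [57, 67) ∪ [72, 74) ∪ [76, 77)

Merge the first list: [23, 49), [51, 56), [57, 74), [76, 77).
Merge the second list: [18, 25), [28, 36), [42, 54), [67, 72).
[23, 49) minus B → [25, 28), [36, 42).
[51, 56) minus B → [54, 56).
[57, 74) minus B → [57, 67), [72, 74).
[76, 77): no B overlap → unchanged.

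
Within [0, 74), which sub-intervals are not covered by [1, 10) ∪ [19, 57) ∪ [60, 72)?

[0, 1) ∪ [10, 19) ∪ [57, 60) ∪ [72, 74)

Covered (merged): [1, 10), [19, 57), [60, 72).
Uncovered inside [0, 74): [0, 1), [10, 19), [57, 60), [72, 74).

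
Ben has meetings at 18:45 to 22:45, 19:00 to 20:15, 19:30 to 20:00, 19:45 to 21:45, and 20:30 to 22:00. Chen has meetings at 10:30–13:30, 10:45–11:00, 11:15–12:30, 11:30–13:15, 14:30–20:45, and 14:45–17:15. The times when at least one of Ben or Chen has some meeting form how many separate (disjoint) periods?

2

Merge the first list: 18:45-22:45.
Merge the second list: 10:30-13:30, 14:30-20:45.
A ∪ B = 10:30-13:30, 14:30-22:45.
That is 2 disjoint pieces.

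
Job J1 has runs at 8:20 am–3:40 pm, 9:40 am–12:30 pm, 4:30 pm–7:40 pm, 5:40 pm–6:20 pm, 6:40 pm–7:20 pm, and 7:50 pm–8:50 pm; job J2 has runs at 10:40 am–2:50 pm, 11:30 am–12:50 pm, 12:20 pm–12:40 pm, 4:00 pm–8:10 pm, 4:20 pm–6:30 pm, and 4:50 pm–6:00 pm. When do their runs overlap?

Merge the first list: 8:20 am–3:40 pm, 4:30 pm–7:40 pm, 7:50 pm–8:50 pm.
Merge the second list: 10:40 am–2:50 pm, 4:00 pm–8:10 pm.
8:20 am–3:40 pm ∩ B → 10:40 am–2:50 pm.
4:30 pm–7:40 pm ∩ B → 4:30 pm–7:40 pm.
7:50 pm–8:50 pm ∩ B → 7:50 pm–8:10 pm.

10:40 am–2:50 pm, 4:30 pm–7:40 pm, 7:50 pm–8:10 pm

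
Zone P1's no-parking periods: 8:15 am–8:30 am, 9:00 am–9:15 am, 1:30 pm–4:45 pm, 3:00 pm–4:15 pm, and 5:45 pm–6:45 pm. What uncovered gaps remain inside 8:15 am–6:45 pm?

8:30 am-9:00 am, 9:15 am-1:30 pm, 4:45 pm-5:45 pm

After merging, the occupied span is 8:15 am-8:30 am, 9:00 am-9:15 am, 1:30 pm-4:45 pm, 5:45 pm-6:45 pm.
Uncovered inside 8:15 am-6:45 pm: 8:30 am-9:00 am, 9:15 am-1:30 pm, 4:45 pm-5:45 pm.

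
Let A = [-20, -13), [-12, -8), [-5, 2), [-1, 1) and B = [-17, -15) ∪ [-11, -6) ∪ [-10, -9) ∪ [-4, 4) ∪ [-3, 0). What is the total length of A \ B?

Merge the first list: [-20, -13), [-12, -8), [-5, 2).
Merge the second list: [-17, -15), [-11, -6), [-4, 4).
A \ B = [-20, -17), [-15, -13), [-12, -11), [-5, -4).
Total: 3 + 2 + 1 + 1 = 7.

7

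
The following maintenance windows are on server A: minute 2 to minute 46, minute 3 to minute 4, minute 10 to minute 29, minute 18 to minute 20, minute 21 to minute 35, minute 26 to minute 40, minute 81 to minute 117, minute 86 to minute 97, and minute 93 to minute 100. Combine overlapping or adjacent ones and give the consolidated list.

minute 2 to minute 46, minute 81 to minute 117

minute 3 to minute 4 overlaps/touches minute 2 to minute 46 → extend to minute 2 to minute 46.
minute 10 to minute 29 overlaps/touches minute 2 to minute 46 → extend to minute 2 to minute 46.
minute 18 to minute 20 overlaps/touches minute 2 to minute 46 → extend to minute 2 to minute 46.
minute 21 to minute 35 overlaps/touches minute 2 to minute 46 → extend to minute 2 to minute 46.
minute 26 to minute 40 overlaps/touches minute 2 to minute 46 → extend to minute 2 to minute 46.
minute 81 to minute 117 is disjoint → start new block.
minute 86 to minute 97 overlaps/touches minute 81 to minute 117 → extend to minute 81 to minute 117.
minute 93 to minute 100 overlaps/touches minute 81 to minute 117 → extend to minute 81 to minute 117.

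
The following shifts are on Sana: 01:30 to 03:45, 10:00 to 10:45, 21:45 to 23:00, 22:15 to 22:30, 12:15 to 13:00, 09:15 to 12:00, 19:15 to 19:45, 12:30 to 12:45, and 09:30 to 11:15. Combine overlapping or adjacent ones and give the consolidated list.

01:30-03:45, 09:15-12:00, 12:15-13:00, 19:15-19:45, 21:45-23:00

Sort by start: 01:30-03:45, 09:15-12:00, 09:30-11:15, 10:00-10:45, 12:15-13:00, 12:30-12:45, 19:15-19:45, 21:45-23:00, 22:15-22:30.
09:15-12:00 is disjoint → start new block.
09:30-11:15 overlaps/touches 09:15-12:00 → extend to 09:15-12:00.
10:00-10:45 overlaps/touches 09:15-12:00 → extend to 09:15-12:00.
12:15-13:00 is disjoint → start new block.
12:30-12:45 overlaps/touches 12:15-13:00 → extend to 12:15-13:00.
19:15-19:45 is disjoint → start new block.
21:45-23:00 is disjoint → start new block.
22:15-22:30 overlaps/touches 21:45-23:00 → extend to 21:45-23:00.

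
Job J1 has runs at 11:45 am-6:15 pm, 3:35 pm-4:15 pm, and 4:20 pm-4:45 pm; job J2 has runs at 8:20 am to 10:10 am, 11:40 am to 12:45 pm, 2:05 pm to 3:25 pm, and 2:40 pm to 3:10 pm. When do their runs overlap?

First set merges to 11:45 am–6:15 pm.
Second set merges to 8:20 am–10:10 am, 11:40 am–12:45 pm, 2:05 pm–3:25 pm.
11:45 am–6:15 pm meets the second set on 11:45 am–12:45 pm, 2:05 pm–3:25 pm.

11:45 am–12:45 pm, 2:05 pm–3:25 pm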